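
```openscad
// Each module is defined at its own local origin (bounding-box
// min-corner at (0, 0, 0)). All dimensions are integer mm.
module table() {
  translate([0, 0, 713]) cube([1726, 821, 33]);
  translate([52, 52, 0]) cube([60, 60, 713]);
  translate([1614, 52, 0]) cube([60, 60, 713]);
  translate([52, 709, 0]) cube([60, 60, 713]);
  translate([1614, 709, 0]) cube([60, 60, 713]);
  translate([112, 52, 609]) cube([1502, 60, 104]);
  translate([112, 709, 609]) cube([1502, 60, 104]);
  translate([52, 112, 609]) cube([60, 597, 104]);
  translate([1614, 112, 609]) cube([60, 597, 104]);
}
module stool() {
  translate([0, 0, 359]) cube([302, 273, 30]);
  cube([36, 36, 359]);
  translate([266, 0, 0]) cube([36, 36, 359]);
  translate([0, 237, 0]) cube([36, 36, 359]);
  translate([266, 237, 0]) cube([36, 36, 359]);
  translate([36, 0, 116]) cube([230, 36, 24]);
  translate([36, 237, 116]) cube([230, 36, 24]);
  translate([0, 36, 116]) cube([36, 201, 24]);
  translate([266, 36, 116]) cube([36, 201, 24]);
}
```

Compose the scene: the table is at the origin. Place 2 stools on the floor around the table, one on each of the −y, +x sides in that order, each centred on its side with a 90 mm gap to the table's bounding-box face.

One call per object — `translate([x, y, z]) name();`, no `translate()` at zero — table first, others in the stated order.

table();
translate([712, -363, 0]) stool();
translate([1816, 274, 0]) stool();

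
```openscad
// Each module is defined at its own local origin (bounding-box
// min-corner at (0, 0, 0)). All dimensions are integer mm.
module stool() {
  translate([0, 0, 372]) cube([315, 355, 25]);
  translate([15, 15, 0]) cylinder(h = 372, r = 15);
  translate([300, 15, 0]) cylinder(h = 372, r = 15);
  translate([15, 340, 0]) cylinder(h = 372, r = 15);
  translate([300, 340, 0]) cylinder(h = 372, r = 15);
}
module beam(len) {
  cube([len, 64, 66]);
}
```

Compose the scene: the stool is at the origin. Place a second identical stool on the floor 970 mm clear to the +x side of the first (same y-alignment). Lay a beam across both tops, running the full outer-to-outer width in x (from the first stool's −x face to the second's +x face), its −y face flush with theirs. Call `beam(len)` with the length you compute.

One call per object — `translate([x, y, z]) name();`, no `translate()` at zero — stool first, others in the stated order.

stool();
translate([1285, 0, 0]) stool();
translate([0, 0, 397]) beam(1600);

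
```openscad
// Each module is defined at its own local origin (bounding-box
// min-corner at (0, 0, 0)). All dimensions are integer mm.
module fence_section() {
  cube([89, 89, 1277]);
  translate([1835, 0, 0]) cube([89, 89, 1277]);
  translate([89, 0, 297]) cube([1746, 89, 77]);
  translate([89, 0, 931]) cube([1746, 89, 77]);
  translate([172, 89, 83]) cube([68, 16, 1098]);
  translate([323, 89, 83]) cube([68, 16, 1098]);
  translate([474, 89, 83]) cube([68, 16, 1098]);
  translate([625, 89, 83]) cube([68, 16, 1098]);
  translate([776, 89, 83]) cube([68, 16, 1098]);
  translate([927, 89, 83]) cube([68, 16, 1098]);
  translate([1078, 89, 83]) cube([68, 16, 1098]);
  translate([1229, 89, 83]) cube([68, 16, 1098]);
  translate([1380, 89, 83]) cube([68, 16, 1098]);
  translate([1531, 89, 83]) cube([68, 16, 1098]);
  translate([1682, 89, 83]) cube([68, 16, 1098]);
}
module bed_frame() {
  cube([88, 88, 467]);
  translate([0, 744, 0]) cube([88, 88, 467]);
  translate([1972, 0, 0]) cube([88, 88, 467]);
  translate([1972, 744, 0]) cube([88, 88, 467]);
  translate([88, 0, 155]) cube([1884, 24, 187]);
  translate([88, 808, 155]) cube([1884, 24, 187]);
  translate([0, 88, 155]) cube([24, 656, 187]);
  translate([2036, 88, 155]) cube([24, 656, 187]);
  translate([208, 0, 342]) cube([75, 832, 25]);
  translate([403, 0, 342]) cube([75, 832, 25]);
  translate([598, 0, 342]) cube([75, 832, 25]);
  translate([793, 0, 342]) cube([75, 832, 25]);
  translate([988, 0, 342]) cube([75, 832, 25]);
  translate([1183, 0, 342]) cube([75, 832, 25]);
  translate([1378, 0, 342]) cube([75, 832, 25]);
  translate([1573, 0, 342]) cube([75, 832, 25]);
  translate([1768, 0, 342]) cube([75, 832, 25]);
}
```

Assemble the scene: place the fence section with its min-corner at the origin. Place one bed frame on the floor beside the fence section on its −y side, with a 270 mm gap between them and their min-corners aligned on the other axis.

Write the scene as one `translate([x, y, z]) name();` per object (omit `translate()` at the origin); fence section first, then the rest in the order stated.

fence_section();
translate([0, -1102, 0]) bed_frame();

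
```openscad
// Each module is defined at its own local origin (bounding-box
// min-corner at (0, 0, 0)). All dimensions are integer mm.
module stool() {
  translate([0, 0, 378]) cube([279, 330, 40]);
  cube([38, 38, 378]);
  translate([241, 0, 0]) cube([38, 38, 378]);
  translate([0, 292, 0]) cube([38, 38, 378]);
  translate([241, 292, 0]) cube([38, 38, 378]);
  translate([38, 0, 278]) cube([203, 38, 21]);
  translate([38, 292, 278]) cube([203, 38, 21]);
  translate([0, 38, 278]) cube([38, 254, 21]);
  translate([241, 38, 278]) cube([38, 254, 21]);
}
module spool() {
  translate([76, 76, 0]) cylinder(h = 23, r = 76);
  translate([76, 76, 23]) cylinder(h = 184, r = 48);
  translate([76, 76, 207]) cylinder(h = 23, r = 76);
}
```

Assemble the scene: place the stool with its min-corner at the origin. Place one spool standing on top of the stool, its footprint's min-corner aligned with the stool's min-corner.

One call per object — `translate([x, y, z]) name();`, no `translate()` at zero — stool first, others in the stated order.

stool();
translate([0, 0, 418]) spool();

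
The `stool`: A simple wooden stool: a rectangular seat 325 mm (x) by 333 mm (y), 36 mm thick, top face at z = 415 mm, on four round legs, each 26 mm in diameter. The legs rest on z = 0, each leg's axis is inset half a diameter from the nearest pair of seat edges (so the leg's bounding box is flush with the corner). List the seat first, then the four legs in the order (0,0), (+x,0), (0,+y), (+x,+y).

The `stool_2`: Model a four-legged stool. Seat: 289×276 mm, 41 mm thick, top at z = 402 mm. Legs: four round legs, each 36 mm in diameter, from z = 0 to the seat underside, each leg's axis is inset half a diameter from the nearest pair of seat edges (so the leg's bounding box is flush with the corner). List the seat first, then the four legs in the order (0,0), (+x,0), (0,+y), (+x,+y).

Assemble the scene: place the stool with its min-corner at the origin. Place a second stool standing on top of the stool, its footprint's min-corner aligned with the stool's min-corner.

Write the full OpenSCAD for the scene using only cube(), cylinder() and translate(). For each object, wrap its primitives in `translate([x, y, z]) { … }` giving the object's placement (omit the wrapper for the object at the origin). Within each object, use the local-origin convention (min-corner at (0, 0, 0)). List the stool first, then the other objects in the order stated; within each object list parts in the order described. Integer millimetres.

translate([0, 0, 379]) cube([325, 333, 36]);
translate([13, 13, 0]) cylinder(h = 379, r = 13);
translate([312, 13, 0]) cylinder(h = 379, r = 13);
translate([13, 320, 0]) cylinder(h = 379, r = 13);
translate([312, 320, 0]) cylinder(h = 379, r = 13);
translate([0, 0, 415]) {
  translate([0, 0, 361]) cube([289, 276, 41]);
  translate([18, 18, 0]) cylinder(h = 361, r = 18);
  translate([271, 18, 0]) cylinder(h = 361, r = 18);
  translate([18, 258, 0]) cylinder(h = 361, r = 18);
  translate([271, 258, 0]) cylinder(h = 361, r = 18);
}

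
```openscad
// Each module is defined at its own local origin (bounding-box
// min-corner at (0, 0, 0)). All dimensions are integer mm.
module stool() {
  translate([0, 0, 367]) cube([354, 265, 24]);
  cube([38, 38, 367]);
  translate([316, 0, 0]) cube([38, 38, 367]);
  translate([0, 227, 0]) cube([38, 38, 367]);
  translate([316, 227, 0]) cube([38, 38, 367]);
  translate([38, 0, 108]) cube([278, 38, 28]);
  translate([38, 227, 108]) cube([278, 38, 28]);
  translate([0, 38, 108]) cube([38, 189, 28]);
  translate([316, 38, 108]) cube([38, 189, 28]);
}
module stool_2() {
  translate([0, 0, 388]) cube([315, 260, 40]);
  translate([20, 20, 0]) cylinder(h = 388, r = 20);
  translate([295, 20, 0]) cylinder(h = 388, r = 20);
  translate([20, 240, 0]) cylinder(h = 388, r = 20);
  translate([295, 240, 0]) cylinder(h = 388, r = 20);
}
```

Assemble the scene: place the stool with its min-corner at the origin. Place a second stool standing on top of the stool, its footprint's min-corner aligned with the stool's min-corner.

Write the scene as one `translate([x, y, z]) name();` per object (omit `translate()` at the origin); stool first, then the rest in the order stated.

stool();
translate([0, 0, 391]) stool_2();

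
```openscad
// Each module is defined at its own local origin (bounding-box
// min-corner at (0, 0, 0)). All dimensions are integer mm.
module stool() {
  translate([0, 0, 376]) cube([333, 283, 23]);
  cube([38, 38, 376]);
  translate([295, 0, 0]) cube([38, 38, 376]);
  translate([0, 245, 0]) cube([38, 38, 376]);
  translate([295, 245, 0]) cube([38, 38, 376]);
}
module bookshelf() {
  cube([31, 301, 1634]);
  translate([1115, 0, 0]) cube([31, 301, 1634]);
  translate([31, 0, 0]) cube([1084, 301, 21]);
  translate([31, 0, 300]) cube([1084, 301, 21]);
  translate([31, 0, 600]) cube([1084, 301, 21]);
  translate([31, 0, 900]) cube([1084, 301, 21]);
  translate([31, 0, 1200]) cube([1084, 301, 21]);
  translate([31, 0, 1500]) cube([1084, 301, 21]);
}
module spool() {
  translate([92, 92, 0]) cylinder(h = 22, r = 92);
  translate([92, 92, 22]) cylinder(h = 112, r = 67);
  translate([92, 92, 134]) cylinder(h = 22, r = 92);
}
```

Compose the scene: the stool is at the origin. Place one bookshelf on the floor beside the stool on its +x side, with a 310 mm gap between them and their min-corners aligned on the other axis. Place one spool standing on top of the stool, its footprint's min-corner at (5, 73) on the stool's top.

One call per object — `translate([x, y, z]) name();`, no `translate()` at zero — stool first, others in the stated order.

stool();
translate([643, 0, 0]) bookshelf();
translate([5, 73, 399]) spool();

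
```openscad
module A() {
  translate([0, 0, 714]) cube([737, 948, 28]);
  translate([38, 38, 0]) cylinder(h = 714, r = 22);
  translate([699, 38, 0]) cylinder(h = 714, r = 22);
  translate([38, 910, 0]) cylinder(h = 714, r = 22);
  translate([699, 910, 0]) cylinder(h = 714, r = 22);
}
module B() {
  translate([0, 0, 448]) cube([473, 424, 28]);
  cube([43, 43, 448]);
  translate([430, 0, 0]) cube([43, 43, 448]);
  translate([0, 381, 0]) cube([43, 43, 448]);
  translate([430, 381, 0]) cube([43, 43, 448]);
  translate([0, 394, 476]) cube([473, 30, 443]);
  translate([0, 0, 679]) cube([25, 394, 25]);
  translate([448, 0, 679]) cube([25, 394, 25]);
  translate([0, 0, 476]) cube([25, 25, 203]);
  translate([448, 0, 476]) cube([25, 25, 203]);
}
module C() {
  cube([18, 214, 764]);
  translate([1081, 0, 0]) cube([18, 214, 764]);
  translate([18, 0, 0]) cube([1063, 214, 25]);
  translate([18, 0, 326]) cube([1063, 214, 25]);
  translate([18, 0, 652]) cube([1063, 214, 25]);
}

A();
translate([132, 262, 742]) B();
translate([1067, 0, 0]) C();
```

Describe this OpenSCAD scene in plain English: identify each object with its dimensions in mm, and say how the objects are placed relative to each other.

A is a rectangular dining table. The top is 737×948×28 mm with its upper surface at z = 742 mm. It stands on four round legs of 44 mm diameter, each leg's bounding box inset 16 mm from the nearest pair of top edges, running from the floor to the underside of the top.

B is a chair: 473×424 mm seat, 28 mm thick, top at z = 476 mm, on four 43 mm square corner legs flush with the seat edges. A 30 mm thick backrest slab spans the full seat width, extending 443 mm above the seat top, its back face flush with the seat's +y edge. Two armrests of 25×25 mm section run along each side from the seat's front edge to the front of the backrest, top faces 228 mm above the seat top and outer faces flush with the seat's x-edges; a 25×25 mm post under the front of each armrest stands on the seat at the front corner.

C is a bookshelf 1099 mm wide overall, 214 mm deep and 764 mm tall. The two sides are 18 mm thick vertical panels. 3 horizontal shelves of 25 mm thickness span between the inner faces of the sides; the lowest shelf sits on the floor and shelves are stacked with a clear vertical gap of 301 mm between each pair.

The chair is on top of the table, centred. The bookshelf is on the floor beside the table on its +x side.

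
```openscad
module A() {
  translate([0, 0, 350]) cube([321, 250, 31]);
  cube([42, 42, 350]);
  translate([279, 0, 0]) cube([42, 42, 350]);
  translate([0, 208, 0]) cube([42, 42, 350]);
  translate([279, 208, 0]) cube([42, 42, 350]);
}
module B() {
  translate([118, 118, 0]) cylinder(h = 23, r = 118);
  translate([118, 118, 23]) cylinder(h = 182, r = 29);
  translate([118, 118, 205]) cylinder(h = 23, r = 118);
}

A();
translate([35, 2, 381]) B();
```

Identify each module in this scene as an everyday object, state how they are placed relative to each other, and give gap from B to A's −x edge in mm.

A is a stool. B is a spool. The spool is on top of the stool. The gap from the spool to the stool's −x edge is 35 mm.

The spool's min-x is at 35; the stool's min-x is 0; gap = 35 mm.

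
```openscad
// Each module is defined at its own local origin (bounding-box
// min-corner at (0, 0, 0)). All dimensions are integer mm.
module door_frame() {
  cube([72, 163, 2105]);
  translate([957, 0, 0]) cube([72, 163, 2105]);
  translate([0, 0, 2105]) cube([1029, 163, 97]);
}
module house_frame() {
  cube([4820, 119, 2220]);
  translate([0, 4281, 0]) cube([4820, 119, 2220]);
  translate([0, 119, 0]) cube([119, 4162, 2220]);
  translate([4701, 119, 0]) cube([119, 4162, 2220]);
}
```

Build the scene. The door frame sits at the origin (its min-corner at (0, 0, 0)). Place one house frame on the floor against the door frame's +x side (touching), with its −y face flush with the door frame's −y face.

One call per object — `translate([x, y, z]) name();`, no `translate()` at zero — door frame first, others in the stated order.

door_frame();
translate([1029, 0, 0]) house_frame();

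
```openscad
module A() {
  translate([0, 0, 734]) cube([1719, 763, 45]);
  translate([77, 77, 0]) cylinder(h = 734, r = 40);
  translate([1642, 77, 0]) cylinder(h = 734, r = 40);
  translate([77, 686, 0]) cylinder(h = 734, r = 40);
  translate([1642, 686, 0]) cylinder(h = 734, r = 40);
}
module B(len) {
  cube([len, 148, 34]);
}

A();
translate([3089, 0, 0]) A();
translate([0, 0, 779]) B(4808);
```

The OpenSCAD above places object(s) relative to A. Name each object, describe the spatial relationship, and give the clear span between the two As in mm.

A is a table. B is a beam. A beam spans the tops of two tables. The clear span between the two tables is 1370 mm.

Second table starts at x = 3089; first ends at x = 1719; clear span = 3089 − 1719 = 1370 mm.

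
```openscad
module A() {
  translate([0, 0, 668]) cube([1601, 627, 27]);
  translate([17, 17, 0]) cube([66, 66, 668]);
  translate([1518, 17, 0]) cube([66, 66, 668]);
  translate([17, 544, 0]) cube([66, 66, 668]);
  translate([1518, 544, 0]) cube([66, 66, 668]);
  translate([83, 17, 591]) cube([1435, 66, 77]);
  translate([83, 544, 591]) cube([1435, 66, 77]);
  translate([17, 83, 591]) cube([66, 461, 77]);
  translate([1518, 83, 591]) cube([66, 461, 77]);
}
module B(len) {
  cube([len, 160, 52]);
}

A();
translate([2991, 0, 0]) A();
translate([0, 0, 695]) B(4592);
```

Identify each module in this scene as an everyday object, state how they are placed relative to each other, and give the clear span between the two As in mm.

A is a table. B is a beam. A beam spans the tops of two tables. The clear span between the two tables is 1390 mm.

Second table starts at x = 2991; first ends at x = 1601; clear span = 2991 − 1601 = 1390 mm.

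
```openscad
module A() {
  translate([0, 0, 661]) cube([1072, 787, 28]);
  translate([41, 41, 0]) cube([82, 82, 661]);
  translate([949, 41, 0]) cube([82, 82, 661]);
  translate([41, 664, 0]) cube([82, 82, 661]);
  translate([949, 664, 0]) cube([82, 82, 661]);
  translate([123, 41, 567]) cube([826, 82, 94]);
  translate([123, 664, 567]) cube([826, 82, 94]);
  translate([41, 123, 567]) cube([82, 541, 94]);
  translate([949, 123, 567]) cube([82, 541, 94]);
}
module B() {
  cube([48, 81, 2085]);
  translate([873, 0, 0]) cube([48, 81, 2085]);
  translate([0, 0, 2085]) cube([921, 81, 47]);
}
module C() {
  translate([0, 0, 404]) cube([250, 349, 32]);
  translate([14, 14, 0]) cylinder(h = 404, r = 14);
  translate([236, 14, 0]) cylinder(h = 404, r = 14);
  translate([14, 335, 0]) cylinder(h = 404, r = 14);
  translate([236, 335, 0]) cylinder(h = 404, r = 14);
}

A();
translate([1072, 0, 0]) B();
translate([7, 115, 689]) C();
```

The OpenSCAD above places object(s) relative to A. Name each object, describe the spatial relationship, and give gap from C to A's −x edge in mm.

The stool's min-x is at 7; the table's min-x is 0; gap = 7 mm.

A is a table. B is a door frame. C is a stool. The door frame is against the table's +x side, with their −y faces flush. The stool is on top of the table. The gap from the stool to the table's −x edge is 7 mm.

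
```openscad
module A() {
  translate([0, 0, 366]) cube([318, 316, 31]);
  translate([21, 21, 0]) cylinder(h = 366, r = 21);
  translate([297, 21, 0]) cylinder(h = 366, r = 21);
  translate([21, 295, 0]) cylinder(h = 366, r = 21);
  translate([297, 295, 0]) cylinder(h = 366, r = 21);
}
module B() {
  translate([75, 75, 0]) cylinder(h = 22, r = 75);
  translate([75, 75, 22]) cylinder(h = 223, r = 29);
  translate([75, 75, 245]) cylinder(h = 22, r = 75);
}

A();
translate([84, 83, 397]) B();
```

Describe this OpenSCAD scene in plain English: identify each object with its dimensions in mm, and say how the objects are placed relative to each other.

A is a four-legged stool. The seat is 318×316 mm, 31 mm thick, top at z = 397 mm. It stands on four round legs, each 42 mm in diameter, from z = 0 to the seat underside, each leg's axis is inset half a diameter from the nearest pair of seat edges (so the leg's bounding box is flush with the corner).

B is a spool: two coaxial disc flanges of radius 75 mm and thickness 22 mm, joined by a core cylinder of radius 29 mm and height 223 mm. The lower flange rests on z = 0 and the three cylinders share a vertical axis.

The spool is on top of the stool, centred.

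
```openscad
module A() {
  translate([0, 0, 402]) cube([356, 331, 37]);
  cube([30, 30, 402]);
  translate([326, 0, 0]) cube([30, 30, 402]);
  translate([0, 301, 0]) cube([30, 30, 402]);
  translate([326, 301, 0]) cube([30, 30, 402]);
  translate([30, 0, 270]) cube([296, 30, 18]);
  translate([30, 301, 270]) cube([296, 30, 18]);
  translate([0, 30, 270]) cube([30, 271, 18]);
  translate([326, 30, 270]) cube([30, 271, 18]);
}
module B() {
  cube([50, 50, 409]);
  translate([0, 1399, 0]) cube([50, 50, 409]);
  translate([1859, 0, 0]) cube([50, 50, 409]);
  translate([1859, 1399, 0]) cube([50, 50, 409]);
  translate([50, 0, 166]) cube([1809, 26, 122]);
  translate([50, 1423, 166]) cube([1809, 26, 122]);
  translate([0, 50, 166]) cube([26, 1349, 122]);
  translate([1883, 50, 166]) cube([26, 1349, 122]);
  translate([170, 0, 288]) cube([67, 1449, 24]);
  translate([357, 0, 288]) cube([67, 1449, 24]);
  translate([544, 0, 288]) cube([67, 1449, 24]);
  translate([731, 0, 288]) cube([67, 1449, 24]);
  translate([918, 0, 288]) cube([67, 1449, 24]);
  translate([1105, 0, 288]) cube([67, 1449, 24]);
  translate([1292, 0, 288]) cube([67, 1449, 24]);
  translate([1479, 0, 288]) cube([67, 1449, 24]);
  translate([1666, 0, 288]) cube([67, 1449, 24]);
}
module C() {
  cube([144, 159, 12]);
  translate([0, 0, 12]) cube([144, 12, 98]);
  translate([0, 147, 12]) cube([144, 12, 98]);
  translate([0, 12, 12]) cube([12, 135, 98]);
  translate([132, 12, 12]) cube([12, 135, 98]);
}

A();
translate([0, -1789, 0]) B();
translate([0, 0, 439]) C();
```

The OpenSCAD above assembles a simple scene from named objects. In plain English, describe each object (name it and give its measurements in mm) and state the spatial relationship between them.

A is a simple wooden stool: a rectangular seat 356 mm (x) by 331 mm (y), 37 mm thick, top face at z = 439 mm, on four square legs, each 30×30 mm in cross-section. The legs rest on z = 0, each flush with a corner of the seat. Four stretchers, 30 mm wide and 18 mm tall, connect adjacent legs with their undersides at z = 270 mm, each running between the inner faces of the legs it joins and aligned with the legs' outer faces on the other axis.

B is a bed frame 1909 mm long (x) by 1449 mm wide (y). Four 50×50 mm corner posts, 409 mm tall, at the corners of the footprint. Four rails of 26 mm thickness and 122 mm height run between adjacent posts with their undersides at z = 166 mm, their outer faces flush with the outside of the frame (the two x-running rails run between the posts' inner faces; the two y-running rails run between the posts' inner faces). 9 slats, each 67 mm wide (x) and 24 mm thick, lie across the top of the two x-running rails, running the full 1449 mm width of the frame in y; the slats are evenly spaced along x between the inner faces of the end posts with equal gaps (rounded down to the nearest mm) at the −x end and between each pair — any rounding remainder accumulates at the +x end.

C is an open-topped rectangular box: outside dimensions 144×159×110 mm, with a uniform wall and base thickness of 12 mm. The base is a full 144×159 slab on the floor; four walls sit on top of the base. The front and back walls (the −y and +y sides) span the full width; the two side walls fit between them.

The bed frame is on the floor beside the stool on its −y side. The open box is on top of the stool.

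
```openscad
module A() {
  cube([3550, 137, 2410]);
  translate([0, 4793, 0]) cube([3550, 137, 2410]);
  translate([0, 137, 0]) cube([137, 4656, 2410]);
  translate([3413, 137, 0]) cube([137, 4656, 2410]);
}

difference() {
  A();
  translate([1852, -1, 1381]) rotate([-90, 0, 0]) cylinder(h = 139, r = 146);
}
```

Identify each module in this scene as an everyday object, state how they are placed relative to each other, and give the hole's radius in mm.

A is a house frame. The house frame has a circular hole through its front wall. The hole's radius is 146 mm.

The subtracted cylinder has r = 146 mm.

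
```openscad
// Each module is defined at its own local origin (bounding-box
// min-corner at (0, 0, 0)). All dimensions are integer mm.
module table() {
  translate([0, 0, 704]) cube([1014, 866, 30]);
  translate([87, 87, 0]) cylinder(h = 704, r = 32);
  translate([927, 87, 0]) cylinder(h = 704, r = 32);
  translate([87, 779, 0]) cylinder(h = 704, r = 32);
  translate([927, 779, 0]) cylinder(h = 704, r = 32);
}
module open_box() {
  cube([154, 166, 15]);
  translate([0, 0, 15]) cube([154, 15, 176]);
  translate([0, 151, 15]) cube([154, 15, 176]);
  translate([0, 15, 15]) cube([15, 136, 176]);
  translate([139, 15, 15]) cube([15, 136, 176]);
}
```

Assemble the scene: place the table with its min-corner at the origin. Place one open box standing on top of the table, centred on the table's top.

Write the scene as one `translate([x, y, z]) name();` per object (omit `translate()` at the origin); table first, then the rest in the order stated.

table();
translate([430, 350, 734]) open_box();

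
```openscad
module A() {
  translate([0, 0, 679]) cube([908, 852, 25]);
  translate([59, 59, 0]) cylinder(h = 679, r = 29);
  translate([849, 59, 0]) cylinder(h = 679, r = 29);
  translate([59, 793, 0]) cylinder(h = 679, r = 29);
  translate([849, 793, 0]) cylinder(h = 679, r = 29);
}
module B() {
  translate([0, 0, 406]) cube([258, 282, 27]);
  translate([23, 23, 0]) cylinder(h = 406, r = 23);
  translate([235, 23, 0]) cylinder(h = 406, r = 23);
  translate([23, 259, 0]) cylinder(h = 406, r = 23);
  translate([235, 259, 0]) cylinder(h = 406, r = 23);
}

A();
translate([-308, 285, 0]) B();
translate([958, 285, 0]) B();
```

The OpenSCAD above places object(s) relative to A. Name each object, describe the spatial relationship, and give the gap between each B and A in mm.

A is a table. B is a stool. Two stools sit around the table at the −x, +x sides. The gap between each stool and the table is 50 mm.

Each stool's nearest face is 50 mm from the table's bounding box.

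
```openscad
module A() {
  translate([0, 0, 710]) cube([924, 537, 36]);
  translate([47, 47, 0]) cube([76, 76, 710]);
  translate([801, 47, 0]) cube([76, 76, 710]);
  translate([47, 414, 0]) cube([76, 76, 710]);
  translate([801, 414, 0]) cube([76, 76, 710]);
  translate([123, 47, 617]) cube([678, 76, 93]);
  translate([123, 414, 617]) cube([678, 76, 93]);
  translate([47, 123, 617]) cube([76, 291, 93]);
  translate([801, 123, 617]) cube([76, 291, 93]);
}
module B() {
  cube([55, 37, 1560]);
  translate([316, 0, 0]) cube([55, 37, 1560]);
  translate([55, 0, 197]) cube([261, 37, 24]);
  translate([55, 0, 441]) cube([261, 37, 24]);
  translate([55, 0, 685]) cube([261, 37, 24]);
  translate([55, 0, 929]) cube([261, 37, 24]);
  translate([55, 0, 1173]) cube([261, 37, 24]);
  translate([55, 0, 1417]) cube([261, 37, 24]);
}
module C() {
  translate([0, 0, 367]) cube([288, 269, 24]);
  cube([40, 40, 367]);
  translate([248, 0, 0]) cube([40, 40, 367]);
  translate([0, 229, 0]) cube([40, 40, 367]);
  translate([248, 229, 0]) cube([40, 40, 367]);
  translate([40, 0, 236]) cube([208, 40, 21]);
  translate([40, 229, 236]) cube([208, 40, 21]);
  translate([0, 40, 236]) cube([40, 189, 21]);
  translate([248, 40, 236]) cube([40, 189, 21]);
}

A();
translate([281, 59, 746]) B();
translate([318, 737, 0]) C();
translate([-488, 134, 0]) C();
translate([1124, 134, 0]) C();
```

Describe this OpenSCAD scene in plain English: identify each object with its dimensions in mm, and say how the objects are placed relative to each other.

A is a table: top 924 mm (x) × 537 mm (y), 36 mm thick, upper face at z = 746 mm, on four 76×76 mm square legs, each inset 47 mm from the nearest pair of top edges, running from z = 0 to the bottom of the top. Four apron rails, 76 mm thick and 93 mm tall, run between adjacent legs with their top edges flush with the underside of the top and their outer faces flush with the legs' outer faces.

B is a straight ladder. Two 55×37 mm vertical rails, 1560 mm tall, stand 371 mm apart (outside-to-outside) with their front faces coplanar on the −y side. 6 rungs, each 37 mm deep and 24 mm tall, span between the inner faces of the rails, front faces flush with the rails. The lowest rung's underside is at z = 197 mm and rungs are spaced 244 mm apart (underside to underside).

C is a simple wooden stool: a rectangular seat 288 mm (x) by 269 mm (y), 24 mm thick, top face at z = 391 mm, on four square legs, each 40×40 mm in cross-section. The legs rest on z = 0, each flush with a corner of the seat. Four stretchers, 40 mm wide and 21 mm tall, connect adjacent legs with their undersides at z = 236 mm, each running between the inner faces of the legs it joins and aligned with the legs' outer faces on the other axis.

The ladder is on top of the table. Three stools sit around the table at the +y, −x, +x sides.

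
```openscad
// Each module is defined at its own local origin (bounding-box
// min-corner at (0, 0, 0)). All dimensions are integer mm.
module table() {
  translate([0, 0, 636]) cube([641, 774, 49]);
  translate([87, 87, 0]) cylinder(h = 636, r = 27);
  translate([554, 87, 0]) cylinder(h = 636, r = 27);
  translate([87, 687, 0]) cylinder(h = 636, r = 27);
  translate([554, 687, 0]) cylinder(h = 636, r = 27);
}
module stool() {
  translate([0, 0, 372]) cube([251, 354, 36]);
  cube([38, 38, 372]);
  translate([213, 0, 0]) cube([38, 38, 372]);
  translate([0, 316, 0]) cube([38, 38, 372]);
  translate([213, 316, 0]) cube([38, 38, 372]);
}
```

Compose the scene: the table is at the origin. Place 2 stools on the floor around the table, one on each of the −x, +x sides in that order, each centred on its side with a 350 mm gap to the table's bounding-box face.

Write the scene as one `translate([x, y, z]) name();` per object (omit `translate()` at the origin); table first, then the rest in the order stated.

table();
translate([-601, 210, 0]) stool();
translate([991, 210, 0]) stool();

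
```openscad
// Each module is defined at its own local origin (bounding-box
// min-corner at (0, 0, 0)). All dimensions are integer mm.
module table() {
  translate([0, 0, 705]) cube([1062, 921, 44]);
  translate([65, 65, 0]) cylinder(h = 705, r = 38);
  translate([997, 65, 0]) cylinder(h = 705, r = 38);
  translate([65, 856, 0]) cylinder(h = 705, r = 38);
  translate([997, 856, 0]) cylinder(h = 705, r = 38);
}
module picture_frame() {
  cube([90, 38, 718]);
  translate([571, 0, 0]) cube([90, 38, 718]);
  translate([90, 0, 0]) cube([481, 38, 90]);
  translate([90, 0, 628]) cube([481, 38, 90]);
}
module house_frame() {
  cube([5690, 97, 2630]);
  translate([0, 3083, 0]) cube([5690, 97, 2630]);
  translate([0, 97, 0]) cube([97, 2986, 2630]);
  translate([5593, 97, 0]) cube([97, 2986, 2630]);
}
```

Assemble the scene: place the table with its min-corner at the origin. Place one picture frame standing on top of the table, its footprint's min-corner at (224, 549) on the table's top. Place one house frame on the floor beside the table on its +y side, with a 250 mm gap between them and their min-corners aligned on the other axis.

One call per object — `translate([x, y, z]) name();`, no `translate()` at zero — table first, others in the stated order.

table();
translate([224, 549, 749]) picture_frame();
translate([0, 1171, 0]) house_frame();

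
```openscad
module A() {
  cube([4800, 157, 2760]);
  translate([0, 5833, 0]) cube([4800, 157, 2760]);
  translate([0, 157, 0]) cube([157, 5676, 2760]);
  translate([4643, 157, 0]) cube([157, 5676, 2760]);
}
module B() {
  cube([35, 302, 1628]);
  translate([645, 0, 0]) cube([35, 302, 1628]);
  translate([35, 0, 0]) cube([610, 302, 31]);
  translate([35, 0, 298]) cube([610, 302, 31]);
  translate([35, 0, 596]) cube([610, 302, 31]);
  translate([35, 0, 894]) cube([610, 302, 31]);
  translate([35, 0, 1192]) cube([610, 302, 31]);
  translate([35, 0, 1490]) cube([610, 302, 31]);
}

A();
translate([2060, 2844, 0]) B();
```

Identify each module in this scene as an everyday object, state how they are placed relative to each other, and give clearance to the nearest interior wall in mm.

Clearances: x = 1903, y = 2687; minimum 1903 mm.

A is a house frame. B is a bookshelf. The bookshelf sits inside the house frame, centred. The clearance to the nearest interior wall is 1903 mm.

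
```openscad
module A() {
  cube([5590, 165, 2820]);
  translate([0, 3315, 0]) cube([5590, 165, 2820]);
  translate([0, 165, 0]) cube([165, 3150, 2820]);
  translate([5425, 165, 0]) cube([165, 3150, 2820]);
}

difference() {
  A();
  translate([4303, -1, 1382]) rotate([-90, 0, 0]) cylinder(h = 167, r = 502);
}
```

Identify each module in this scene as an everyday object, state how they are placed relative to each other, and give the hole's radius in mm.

A is a house frame. The house frame has a circular hole through its front wall. The hole's radius is 502 mm.

The subtracted cylinder has r = 502 mm.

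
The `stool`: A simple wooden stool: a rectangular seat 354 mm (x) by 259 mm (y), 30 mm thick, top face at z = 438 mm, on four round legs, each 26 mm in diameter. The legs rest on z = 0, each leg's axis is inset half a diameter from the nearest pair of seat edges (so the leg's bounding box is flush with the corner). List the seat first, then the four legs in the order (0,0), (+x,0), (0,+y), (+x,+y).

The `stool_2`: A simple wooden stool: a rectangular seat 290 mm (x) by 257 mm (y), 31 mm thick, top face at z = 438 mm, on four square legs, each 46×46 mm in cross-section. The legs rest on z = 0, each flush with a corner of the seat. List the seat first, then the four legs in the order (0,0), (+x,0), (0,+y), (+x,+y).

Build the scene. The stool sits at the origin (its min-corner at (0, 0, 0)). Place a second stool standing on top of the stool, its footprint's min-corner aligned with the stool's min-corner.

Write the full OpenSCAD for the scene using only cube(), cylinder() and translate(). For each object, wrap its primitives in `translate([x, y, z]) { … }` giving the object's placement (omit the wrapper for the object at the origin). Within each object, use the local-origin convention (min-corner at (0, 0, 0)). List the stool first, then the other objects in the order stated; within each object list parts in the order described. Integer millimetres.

translate([0, 0, 408]) cube([354, 259, 30]);
translate([13, 13, 0]) cylinder(h = 408, r = 13);
translate([341, 13, 0]) cylinder(h = 408, r = 13);
translate([13, 246, 0]) cylinder(h = 408, r = 13);
translate([341, 246, 0]) cylinder(h = 408, r = 13);
translate([0, 0, 438]) {
  translate([0, 0, 407]) cube([290, 257, 31]);
  cube([46, 46, 407]);
  translate([244, 0, 0]) cube([46, 46, 407]);
  translate([0, 211, 0]) cube([46, 46, 407]);
  translate([244, 211, 0]) cube([46, 46, 407]);
}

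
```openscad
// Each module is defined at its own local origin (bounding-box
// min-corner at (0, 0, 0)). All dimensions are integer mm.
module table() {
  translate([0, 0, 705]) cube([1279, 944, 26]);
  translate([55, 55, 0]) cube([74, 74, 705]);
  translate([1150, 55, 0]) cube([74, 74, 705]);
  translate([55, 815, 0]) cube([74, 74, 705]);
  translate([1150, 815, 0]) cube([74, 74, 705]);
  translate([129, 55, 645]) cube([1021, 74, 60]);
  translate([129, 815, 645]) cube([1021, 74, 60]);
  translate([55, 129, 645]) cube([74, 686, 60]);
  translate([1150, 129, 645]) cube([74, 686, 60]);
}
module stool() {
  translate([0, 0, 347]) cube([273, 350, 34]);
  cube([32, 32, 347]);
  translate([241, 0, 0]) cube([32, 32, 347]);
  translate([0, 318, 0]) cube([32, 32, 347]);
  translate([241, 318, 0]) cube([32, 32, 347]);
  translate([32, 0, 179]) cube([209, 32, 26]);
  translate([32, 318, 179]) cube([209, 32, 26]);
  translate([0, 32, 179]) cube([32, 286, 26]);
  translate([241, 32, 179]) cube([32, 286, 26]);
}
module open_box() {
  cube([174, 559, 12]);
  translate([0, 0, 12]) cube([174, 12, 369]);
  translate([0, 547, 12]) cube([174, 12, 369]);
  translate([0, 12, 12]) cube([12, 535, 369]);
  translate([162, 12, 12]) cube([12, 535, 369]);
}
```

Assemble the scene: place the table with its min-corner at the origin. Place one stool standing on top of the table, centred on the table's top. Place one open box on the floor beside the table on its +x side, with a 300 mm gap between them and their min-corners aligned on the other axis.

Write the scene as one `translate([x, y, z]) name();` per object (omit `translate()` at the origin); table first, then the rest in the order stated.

table();
translate([503, 297, 731]) stool();
translate([1579, 0, 0]) open_box();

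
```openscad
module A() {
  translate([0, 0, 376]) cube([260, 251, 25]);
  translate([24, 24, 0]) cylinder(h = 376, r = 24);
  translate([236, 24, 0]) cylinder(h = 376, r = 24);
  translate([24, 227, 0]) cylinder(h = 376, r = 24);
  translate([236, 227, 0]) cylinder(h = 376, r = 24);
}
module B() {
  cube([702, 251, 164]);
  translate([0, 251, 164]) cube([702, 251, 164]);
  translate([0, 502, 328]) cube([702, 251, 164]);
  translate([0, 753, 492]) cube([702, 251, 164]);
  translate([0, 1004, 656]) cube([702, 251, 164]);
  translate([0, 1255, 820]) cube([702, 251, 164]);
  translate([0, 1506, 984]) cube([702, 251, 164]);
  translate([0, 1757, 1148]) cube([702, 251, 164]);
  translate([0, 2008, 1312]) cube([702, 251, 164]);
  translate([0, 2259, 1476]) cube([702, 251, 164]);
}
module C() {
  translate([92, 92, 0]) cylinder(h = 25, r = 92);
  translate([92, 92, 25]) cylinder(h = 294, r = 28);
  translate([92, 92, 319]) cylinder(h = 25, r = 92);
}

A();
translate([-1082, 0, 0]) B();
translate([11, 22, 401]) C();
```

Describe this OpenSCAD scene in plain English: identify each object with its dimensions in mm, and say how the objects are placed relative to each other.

A is a simple wooden stool: a rectangular seat 260 mm (x) by 251 mm (y), 25 mm thick, top face at z = 401 mm, on four round legs, each 48 mm in diameter. The legs rest on z = 0, each leg's axis is inset half a diameter from the nearest pair of seat edges (so the leg's bounding box is flush with the corner).

B is a run of 10 identical solid stair steps. Each tread is 702×251 mm and each step block is 164 mm high. Step 1 rests on the floor; step k is offset from step 1 by (k−1)×251 mm in y and (k−1)×164 mm in z.

C is a spool: two coaxial disc flanges of radius 92 mm and thickness 25 mm, joined by a core cylinder of radius 28 mm and height 294 mm. The lower flange rests on z = 0 and the three cylinders share a vertical axis.

The staircase is on the floor beside the stool on its −x side. The spool is on top of the stool.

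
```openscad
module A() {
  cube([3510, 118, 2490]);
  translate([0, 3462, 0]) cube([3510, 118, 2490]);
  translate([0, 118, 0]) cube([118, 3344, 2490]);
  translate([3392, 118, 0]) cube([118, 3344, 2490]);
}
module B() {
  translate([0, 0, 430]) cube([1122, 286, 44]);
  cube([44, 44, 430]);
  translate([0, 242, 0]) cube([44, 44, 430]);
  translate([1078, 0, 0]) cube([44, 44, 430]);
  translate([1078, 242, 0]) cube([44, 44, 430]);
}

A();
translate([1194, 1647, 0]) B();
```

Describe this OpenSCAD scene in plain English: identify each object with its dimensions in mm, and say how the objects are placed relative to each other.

A is a box-shaped house frame (walls only): outside footprint 3510×3580 mm, wall height 2490 mm, wall thickness 118 mm. The two y-facing walls run the full x-width; the two x-facing walls fit between the inner faces of the y-facing walls.

B is a long wooden bench with a 1122 mm (x) × 286 mm (y) seat, 44 mm thick, its top surface 474 mm above the floor. Four 44 mm square legs at the seat corners, flush with the edges, run from z = 0 to the seat underside.

The bench sits inside the house frame, centred.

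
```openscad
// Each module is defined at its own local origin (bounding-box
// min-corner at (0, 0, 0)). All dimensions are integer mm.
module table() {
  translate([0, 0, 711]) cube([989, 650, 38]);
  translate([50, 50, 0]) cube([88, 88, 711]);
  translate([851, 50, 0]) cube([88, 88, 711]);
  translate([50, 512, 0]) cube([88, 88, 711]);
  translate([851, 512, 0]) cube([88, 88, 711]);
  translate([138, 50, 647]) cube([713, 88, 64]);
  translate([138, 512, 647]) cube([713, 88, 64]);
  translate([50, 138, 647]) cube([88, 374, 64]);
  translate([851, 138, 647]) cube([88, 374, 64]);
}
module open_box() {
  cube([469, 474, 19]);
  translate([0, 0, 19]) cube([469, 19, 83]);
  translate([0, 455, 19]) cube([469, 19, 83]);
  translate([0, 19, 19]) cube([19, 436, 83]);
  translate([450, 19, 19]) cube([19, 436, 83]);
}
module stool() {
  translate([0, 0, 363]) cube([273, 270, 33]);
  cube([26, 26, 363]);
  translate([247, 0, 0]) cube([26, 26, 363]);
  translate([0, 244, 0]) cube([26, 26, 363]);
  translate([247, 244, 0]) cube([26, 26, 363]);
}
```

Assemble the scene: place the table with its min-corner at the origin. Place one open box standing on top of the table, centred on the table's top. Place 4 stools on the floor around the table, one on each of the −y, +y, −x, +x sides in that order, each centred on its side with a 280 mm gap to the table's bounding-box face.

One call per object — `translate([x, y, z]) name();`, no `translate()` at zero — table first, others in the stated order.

table();
translate([260, 88, 749]) open_box();
translate([358, -550, 0]) stool();
translate([358, 930, 0]) stool();
translate([-553, 190, 0]) stool();
translate([1269, 190, 0]) stool();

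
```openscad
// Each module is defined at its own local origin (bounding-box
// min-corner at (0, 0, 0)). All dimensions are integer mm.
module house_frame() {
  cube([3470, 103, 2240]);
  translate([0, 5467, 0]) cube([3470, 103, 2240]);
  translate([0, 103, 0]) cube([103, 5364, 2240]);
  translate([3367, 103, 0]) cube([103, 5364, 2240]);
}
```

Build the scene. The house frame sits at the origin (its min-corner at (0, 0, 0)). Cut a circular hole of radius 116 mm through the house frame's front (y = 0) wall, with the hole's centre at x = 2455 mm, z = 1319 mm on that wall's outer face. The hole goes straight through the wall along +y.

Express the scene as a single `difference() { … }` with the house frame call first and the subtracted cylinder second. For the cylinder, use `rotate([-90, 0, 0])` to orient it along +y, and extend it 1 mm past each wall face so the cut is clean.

difference() {
  house_frame();
  translate([2455, -1, 1319]) rotate([-90, 0, 0]) cylinder(h = 105, r = 116);
}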